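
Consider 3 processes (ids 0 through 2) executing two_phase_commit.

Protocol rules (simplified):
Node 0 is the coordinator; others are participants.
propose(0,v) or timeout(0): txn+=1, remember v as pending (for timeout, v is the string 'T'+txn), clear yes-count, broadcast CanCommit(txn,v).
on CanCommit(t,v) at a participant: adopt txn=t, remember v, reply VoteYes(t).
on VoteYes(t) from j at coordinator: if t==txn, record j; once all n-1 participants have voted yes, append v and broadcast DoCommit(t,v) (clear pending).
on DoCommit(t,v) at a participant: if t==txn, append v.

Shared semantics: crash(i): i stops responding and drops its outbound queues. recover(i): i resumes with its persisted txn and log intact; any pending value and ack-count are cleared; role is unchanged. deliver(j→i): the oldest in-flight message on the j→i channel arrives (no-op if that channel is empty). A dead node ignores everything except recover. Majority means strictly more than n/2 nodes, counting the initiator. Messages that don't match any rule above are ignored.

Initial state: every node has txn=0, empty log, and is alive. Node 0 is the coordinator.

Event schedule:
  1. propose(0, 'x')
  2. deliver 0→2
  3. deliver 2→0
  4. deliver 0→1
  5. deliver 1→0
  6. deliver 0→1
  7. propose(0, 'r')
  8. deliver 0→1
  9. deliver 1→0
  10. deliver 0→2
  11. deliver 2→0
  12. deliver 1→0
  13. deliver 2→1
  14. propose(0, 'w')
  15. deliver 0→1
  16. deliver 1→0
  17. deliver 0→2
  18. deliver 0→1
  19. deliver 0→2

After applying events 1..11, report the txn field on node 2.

1

1. propose(0,'x'):  <0:coor t1 ->
2. deliver 0→2:  <2:part t1 ->
3. deliver 2→0:  nop
4. deliver 0→1:  <1:part t1 ->
5. deliver 1→0:  <0:coor t1 x>
6. deliver 0→1:  <1:part t1 x>
7. propose(0,'r'):  <0:coor t2 x>
8. deliver 0→1:  <1:part t2 x>
9. deliver 1→0:  nop
10. deliver 0→2:  <2:part t1 x>
11. deliver 2→0:  nop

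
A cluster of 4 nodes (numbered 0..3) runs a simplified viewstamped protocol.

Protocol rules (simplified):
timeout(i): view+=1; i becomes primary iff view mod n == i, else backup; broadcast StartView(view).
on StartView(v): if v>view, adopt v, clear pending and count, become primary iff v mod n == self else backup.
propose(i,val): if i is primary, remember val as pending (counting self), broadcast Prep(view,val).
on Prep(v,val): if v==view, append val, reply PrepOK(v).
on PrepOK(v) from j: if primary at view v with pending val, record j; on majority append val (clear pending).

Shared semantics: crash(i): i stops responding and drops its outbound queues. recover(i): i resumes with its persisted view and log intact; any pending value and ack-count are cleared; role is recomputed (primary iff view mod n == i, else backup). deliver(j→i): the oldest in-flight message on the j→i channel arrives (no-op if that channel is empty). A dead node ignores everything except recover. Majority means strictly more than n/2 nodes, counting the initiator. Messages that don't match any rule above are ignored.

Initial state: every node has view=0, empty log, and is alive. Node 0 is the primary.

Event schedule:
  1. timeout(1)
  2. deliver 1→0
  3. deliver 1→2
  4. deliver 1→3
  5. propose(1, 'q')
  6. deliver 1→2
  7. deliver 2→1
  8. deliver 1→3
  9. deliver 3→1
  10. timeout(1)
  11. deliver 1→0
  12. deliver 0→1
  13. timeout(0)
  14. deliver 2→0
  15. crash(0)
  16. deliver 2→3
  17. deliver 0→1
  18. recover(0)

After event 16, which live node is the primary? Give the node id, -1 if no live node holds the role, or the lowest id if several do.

1. timeout(1):  <1:prim v1 ->
2. deliver 1→0:  <0:back v1 ->
3. deliver 1→2:  <2:back v1 ->
4. deliver 1→3:  <3:back v1 ->
5. propose(1,'q'):  nop
6. deliver 1→2:  <2:back v1 q>
7. deliver 2→1:  nop
8. deliver 1→3:  <3:back v1 q>
9. deliver 3→1:  <1:prim v1 q>
10. timeout(1):  <1:back v2 q>
11. deliver 1→0:  <0:back v1 q>
12. deliver 0→1:  nop
13. timeout(0):  <0:back v2 q>
14. deliver 2→0:  nop
15. crash(0):  <0:✗back v2 q>
16. deliver 2→3:  nop

-1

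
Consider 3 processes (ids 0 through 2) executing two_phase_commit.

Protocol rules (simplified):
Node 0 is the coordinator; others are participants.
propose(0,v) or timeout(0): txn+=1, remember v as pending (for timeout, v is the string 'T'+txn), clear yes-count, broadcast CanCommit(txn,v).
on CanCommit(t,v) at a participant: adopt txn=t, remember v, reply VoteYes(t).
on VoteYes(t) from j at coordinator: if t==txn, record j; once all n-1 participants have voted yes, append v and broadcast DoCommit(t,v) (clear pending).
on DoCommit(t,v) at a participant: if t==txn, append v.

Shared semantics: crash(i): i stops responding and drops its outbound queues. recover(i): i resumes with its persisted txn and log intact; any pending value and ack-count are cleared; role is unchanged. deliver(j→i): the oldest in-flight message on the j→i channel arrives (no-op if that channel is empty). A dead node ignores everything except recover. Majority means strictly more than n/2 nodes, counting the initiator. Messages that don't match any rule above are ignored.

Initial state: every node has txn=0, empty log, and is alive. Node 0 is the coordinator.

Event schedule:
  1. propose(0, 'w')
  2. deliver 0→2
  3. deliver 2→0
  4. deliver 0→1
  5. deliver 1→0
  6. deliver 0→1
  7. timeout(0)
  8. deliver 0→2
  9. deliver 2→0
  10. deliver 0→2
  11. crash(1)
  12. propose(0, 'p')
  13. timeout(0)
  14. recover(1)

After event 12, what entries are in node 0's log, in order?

w

step 1 propose(0,'w'): 0={coor,t=1,log=-}
step 2 deliver 0→2: 2={part,t=1,log=-}
step 3 deliver 2→0: —
step 4 deliver 0→1: 1={part,t=1,log=-}
step 5 deliver 1→0: 0={coor,t=1,log=w}
step 6 deliver 0→1: 1={part,t=1,log=w}
step 7 timeout(0): 0={coor,t=2,log=w}
step 8 deliver 0→2: 2={part,t=1,log=w}
step 9 deliver 2→0: —
step 10 deliver 0→2: 2={part,t=2,log=w}
step 11 crash(1): 1={✗part,t=1,log=w}
step 12 propose(0,'p'): 0={coor,t=3,log=w}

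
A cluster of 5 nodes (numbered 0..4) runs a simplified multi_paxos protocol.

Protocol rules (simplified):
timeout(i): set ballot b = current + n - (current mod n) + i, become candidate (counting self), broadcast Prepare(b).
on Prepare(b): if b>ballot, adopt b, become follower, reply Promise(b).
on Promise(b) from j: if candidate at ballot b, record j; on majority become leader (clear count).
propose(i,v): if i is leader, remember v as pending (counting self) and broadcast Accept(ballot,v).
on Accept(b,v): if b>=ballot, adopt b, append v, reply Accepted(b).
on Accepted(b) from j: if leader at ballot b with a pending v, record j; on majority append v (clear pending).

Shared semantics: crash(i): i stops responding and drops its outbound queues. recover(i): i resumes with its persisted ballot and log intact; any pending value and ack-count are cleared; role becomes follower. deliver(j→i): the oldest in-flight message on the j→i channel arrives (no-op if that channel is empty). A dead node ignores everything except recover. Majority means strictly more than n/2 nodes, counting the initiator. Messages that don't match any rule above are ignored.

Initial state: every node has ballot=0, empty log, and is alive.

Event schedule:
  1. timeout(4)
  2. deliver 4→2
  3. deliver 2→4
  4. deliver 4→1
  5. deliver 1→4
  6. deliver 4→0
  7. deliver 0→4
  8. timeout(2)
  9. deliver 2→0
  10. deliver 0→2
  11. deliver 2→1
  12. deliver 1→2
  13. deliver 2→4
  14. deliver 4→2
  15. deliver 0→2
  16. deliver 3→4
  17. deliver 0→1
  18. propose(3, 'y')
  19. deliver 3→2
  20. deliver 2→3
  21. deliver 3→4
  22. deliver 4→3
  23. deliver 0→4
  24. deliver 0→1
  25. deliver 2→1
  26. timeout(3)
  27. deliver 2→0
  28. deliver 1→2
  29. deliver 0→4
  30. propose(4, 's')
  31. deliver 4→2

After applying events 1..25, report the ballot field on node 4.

e1 timeout(4): 4[cand,b=9,-]
e2 deliver 4→2: 2[foll,b=9,-]
e3 deliver 2→4: ·
e4 deliver 4→1: 1[foll,b=9,-]
e5 deliver 1→4: 4[lead,b=9,-]
e6 deliver 4→0: 0[foll,b=9,-]
e7 deliver 0→4: ·
e8 timeout(2): 2[cand,b=12,-]
e9 deliver 2→0: 0[foll,b=12,-]
e10 deliver 0→2: ·
e11 deliver 2→1: 1[foll,b=12,-]
e12 deliver 1→2: 2[lead,b=12,-]
e13 deliver 2→4: 4[foll,b=12,-]
e14 deliver 4→2: ·
e15 deliver 0→2: ·
e16 deliver 3→4: ·
e17 deliver 0→1: ·
e18 propose(3,'y'): ·
e19 deliver 3→2: ·
e20 deliver 2→3: 3[foll,b=12,-]
e21 deliver 3→4: ·
e22 deliver 4→3: ·
e23 deliver 0→4: ·
e24 deliver 0→1: ·
e25 deliver 2→1: ·

12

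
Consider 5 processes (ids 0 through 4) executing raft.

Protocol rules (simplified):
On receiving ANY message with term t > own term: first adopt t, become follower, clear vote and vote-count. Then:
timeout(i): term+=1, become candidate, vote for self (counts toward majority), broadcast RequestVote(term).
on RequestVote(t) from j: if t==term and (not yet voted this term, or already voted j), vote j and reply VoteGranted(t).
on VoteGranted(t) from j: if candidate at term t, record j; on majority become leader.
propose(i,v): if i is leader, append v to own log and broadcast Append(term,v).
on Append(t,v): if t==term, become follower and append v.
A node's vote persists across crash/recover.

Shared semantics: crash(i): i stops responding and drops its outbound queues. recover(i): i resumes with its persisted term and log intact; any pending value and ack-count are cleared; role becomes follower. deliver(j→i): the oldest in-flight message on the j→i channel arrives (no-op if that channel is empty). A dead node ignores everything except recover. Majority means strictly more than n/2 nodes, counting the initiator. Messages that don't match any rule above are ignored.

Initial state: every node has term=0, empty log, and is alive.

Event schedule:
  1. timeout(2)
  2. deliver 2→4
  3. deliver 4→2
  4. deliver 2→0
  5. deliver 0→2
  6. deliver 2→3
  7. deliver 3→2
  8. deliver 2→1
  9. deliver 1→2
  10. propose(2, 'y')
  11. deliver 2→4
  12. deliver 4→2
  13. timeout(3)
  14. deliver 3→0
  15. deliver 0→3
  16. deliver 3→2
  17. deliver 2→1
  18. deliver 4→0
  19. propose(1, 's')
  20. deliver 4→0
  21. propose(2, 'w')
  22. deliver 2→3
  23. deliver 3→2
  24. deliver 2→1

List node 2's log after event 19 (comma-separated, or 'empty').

y

1. timeout(2):  <2:cand t1 ->
2. deliver 2→4:  <4:foll t1 ->
3. deliver 4→2:  nop
4. deliver 2→0:  <0:foll t1 ->
5. deliver 0→2:  <2:lead t1 ->
6. deliver 2→3:  <3:foll t1 ->
7. deliver 3→2:  nop
8. deliver 2→1:  <1:foll t1 ->
9. deliver 1→2:  nop
10. propose(2,'y'):  <2:lead t1 y>
11. deliver 2→4:  <4:foll t1 y>
12. deliver 4→2:  nop
13. timeout(3):  <3:cand t2 ->
14. deliver 3→0:  <0:foll t2 ->
15. deliver 0→3:  nop
16. deliver 3→2:  <2:foll t2 y>
17. deliver 2→1:  <1:foll t1 y>
18. deliver 4→0:  nop
19. propose(1,'s'):  nop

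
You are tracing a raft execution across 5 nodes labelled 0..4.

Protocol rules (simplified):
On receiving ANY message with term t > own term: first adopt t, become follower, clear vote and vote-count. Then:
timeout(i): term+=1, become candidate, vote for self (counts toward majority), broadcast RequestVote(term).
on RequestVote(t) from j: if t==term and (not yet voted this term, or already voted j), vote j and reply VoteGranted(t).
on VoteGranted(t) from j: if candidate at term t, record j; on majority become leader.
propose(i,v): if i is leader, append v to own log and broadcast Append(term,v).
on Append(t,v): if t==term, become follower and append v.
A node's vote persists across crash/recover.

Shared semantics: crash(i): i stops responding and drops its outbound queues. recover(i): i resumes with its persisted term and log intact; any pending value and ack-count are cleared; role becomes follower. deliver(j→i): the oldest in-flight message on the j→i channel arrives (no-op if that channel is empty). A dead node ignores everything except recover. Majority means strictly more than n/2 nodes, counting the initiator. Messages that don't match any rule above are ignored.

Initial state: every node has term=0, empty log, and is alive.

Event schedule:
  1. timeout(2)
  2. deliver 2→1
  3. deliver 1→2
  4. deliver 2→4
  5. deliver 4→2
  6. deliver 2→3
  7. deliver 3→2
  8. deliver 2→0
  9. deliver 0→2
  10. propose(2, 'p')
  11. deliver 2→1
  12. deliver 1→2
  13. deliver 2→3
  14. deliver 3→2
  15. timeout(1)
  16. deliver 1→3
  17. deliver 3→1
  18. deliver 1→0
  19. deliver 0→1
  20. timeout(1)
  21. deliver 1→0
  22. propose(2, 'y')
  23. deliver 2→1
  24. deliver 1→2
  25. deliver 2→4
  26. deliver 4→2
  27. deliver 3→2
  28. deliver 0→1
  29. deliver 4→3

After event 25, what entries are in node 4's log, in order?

e1 timeout(2): 2[cand,t=1,-]
e2 deliver 2→1: 1[foll,t=1,-]
e3 deliver 1→2: ·
e4 deliver 2→4: 4[foll,t=1,-]
e5 deliver 4→2: 2[lead,t=1,-]
e6 deliver 2→3: 3[foll,t=1,-]
e7 deliver 3→2: ·
e8 deliver 2→0: 0[foll,t=1,-]
e9 deliver 0→2: ·
e10 propose(2,'p'): 2[lead,t=1,p]
e11 deliver 2→1: 1[foll,t=1,p]
e12 deliver 1→2: ·
e13 deliver 2→3: 3[foll,t=1,p]
e14 deliver 3→2: ·
e15 timeout(1): 1[cand,t=2,p]
e16 deliver 1→3: 3[foll,t=2,p]
e17 deliver 3→1: ·
e18 deliver 1→0: 0[foll,t=2,-]
e19 deliver 0→1: 1[lead,t=2,p]
e20 timeout(1): 1[cand,t=3,p]
e21 deliver 1→0: 0[foll,t=3,-]
e22 propose(2,'y'): 2[lead,t=1,p,y]
e23 deliver 2→1: ·
e24 deliver 1→2: 2[foll,t=2,p,y]
e25 deliver 2→4: 4[foll,t=1,p]

p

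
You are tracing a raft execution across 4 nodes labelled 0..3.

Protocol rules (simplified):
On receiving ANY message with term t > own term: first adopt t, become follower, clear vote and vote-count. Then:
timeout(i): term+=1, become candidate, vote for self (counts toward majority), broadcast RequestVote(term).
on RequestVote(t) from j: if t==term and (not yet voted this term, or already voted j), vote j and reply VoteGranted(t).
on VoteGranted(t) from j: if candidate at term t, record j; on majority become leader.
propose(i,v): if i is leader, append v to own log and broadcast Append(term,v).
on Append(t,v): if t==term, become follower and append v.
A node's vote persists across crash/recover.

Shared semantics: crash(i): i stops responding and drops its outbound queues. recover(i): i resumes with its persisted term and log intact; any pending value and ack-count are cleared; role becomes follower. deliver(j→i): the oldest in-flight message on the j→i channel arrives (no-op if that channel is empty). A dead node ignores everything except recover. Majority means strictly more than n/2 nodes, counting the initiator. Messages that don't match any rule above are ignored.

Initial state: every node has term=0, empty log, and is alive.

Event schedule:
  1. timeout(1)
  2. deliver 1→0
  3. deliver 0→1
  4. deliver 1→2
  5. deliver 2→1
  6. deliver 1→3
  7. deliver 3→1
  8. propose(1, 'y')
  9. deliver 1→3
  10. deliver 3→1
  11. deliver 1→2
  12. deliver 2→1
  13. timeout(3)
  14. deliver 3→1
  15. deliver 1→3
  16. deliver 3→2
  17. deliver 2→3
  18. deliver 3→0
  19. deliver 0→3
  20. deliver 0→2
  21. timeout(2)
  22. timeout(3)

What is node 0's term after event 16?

e1 timeout(1): 1[cand,t=1,-]
e2 deliver 1→0: 0[foll,t=1,-]
e3 deliver 0→1: ·
e4 deliver 1→2: 2[foll,t=1,-]
e5 deliver 2→1: 1[lead,t=1,-]
e6 deliver 1→3: 3[foll,t=1,-]
e7 deliver 3→1: ·
e8 propose(1,'y'): 1[lead,t=1,y]
e9 deliver 1→3: 3[foll,t=1,y]
e10 deliver 3→1: ·
e11 deliver 1→2: 2[foll,t=1,y]
e12 deliver 2→1: ·
e13 timeout(3): 3[cand,t=2,y]
e14 deliver 3→1: 1[foll,t=2,y]
e15 deliver 1→3: ·
e16 deliver 3→2: 2[foll,t=2,y]

1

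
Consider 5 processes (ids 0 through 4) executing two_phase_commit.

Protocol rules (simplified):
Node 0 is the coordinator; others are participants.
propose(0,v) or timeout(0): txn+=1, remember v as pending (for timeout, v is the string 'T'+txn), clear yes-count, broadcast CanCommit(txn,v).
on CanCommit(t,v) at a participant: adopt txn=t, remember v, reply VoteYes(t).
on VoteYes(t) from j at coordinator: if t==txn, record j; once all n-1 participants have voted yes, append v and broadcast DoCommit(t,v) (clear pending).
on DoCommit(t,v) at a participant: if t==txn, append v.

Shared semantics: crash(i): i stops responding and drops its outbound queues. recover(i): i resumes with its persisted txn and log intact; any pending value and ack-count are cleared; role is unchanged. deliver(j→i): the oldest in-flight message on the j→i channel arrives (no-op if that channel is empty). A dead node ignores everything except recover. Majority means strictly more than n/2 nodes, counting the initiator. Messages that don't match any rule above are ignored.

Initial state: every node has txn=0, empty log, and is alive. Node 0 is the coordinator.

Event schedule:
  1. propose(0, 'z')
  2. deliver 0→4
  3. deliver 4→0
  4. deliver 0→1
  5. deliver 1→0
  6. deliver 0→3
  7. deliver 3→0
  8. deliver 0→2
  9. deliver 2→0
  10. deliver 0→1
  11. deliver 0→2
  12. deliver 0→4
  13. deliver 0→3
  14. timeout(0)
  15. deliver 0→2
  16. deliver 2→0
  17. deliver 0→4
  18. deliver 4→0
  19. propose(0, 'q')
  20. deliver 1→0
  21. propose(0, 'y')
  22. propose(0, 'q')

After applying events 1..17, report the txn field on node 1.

1

[1] propose(0,'z') → N0(coor t1 [-])
[2] deliver 0→4 → N4(part t1 [-])
[3] deliver 4→0 → ∅
[4] deliver 0→1 → N1(part t1 [-])
[5] deliver 1→0 → ∅
[6] deliver 0→3 → N3(part t1 [-])
[7] deliver 3→0 → ∅
[8] deliver 0→2 → N2(part t1 [-])
[9] deliver 2→0 → N0(coor t1 [z])
[10] deliver 0→1 → N1(part t1 [z])
[11] deliver 0→2 → N2(part t1 [z])
[12] deliver 0→4 → N4(part t1 [z])
[13] deliver 0→3 → N3(part t1 [z])
[14] timeout(0) → N0(coor t2 [z])
[15] deliver 0→2 → N2(part t2 [z])
[16] deliver 2→0 → ∅
[17] deliver 0→4 → N4(part t2 [z])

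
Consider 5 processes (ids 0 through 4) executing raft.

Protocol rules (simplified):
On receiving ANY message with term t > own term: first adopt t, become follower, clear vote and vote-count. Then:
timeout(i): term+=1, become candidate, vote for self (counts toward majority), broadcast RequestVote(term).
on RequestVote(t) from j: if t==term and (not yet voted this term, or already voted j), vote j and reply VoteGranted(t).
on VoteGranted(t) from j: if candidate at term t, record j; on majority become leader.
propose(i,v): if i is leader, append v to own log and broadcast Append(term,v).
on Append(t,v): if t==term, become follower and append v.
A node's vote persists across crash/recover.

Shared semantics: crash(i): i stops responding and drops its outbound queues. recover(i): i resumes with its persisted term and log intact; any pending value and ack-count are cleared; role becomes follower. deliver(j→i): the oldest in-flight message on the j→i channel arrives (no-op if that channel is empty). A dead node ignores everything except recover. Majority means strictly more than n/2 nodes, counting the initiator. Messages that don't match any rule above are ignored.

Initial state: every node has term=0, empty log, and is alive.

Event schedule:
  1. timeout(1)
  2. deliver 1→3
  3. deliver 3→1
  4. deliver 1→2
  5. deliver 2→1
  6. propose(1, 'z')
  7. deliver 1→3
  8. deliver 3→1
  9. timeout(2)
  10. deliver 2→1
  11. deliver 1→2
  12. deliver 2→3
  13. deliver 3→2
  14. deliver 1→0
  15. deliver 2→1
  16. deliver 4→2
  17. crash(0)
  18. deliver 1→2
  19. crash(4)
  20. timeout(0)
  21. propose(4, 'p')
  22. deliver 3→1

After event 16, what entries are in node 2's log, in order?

empty

[1] timeout(1) → N1(cand t1 [-])
[2] deliver 1→3 → N3(foll t1 [-])
[3] deliver 3→1 → ∅
[4] deliver 1→2 → N2(foll t1 [-])
[5] deliver 2→1 → N1(lead t1 [-])
[6] propose(1,'z') → N1(lead t1 [z])
[7] deliver 1→3 → N3(foll t1 [z])
[8] deliver 3→1 → ∅
[9] timeout(2) → N2(cand t2 [-])
[10] deliver 2→1 → N1(foll t2 [z])
[11] deliver 1→2 → ∅
[12] deliver 2→3 → N3(foll t2 [z])
[13] deliver 3→2 → ∅
[14] deliver 1→0 → N0(foll t1 [-])
[15] deliver 2→1 → ∅
[16] deliver 4→2 → ∅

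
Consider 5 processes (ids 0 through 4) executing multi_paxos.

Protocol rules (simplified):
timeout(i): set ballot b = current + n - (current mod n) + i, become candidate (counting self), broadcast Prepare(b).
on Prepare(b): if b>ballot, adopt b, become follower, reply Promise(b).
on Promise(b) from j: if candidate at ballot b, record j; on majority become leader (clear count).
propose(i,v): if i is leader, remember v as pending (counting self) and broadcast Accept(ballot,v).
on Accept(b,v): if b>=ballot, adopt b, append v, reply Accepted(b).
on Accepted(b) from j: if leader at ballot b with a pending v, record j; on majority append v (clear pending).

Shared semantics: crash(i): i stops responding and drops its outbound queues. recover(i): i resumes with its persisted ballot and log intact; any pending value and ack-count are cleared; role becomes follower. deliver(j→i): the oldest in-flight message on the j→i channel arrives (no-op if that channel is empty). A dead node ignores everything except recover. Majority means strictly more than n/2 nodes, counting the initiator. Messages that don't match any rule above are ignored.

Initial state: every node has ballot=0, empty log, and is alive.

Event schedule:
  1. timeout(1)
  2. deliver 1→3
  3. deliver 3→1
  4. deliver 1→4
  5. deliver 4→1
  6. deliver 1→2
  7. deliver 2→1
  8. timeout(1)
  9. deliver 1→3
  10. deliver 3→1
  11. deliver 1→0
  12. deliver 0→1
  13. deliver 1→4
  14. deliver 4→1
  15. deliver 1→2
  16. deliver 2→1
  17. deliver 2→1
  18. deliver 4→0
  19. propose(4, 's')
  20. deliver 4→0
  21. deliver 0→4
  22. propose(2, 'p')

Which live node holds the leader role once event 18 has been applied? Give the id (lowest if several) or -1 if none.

1. timeout(1):  <1:cand b6 ->
2. deliver 1→3:  <3:foll b6 ->
3. deliver 3→1:  nop
4. deliver 1→4:  <4:foll b6 ->
5. deliver 4→1:  <1:lead b6 ->
6. deliver 1→2:  <2:foll b6 ->
7. deliver 2→1:  nop
8. timeout(1):  <1:cand b11 ->
9. deliver 1→3:  <3:foll b11 ->
10. deliver 3→1:  nop
11. deliver 1→0:  <0:foll b6 ->
12. deliver 0→1:  nop
13. deliver 1→4:  <4:foll b11 ->
14. deliver 4→1:  <1:lead b11 ->
15. deliver 1→2:  <2:foll b11 ->
16. deliver 2→1:  nop
17. deliver 2→1:  nop
18. deliver 4→0:  nop

1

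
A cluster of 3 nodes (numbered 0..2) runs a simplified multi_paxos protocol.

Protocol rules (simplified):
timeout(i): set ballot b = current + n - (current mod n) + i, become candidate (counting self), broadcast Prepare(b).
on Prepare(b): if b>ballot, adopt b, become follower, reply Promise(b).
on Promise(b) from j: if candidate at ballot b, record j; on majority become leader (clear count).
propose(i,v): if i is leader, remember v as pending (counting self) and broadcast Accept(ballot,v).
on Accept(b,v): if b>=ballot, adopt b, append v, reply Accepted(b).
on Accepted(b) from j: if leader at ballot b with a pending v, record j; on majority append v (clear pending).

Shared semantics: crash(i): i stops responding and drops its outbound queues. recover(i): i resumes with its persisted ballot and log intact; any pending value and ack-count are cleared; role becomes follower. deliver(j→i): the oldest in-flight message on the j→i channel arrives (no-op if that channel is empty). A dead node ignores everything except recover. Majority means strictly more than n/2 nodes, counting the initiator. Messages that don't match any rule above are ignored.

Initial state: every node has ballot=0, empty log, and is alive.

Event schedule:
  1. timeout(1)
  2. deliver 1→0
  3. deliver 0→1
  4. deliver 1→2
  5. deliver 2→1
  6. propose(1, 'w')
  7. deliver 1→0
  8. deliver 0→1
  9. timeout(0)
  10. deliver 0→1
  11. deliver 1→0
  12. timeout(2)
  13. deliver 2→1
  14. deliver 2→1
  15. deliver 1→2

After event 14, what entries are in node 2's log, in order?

1. timeout(1):  <1:cand b4 ->
2. deliver 1→0:  <0:foll b4 ->
3. deliver 0→1:  <1:lead b4 ->
4. deliver 1→2:  <2:foll b4 ->
5. deliver 2→1:  nop
6. propose(1,'w'):  nop
7. deliver 1→0:  <0:foll b4 w>
8. deliver 0→1:  <1:lead b4 w>
9. timeout(0):  <0:cand b6 w>
10. deliver 0→1:  <1:foll b6 w>
11. deliver 1→0:  <0:lead b6 w>
12. timeout(2):  <2:cand b8 ->
13. deliver 2→1:  <1:foll b8 w>
14. deliver 2→1:  nop

empty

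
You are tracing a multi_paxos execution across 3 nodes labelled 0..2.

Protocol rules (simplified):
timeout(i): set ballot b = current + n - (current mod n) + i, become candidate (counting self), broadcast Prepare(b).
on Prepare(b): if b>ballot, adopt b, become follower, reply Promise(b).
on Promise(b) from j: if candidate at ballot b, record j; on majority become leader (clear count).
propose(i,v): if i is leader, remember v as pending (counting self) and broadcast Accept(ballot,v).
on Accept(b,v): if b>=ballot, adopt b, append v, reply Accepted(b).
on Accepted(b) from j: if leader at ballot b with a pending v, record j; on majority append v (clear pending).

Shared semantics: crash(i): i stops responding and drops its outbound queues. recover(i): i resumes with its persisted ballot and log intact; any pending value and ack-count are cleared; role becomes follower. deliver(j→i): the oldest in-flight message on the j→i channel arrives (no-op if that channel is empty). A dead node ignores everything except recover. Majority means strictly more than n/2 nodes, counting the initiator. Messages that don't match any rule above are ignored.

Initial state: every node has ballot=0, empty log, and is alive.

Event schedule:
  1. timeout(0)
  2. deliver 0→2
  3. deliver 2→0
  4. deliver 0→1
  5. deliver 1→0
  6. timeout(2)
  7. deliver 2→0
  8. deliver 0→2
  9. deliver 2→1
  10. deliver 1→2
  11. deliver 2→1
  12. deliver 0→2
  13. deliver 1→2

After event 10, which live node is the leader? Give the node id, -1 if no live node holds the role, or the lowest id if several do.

e1 timeout(0): 0[cand,b=3,-]
e2 deliver 0→2: 2[foll,b=3,-]
e3 deliver 2→0: 0[lead,b=3,-]
e4 deliver 0→1: 1[foll,b=3,-]
e5 deliver 1→0: ·
e6 timeout(2): 2[cand,b=8,-]
e7 deliver 2→0: 0[foll,b=8,-]
e8 deliver 0→2: 2[lead,b=8,-]
e9 deliver 2→1: 1[foll,b=8,-]
e10 deliver 1→2: ·

2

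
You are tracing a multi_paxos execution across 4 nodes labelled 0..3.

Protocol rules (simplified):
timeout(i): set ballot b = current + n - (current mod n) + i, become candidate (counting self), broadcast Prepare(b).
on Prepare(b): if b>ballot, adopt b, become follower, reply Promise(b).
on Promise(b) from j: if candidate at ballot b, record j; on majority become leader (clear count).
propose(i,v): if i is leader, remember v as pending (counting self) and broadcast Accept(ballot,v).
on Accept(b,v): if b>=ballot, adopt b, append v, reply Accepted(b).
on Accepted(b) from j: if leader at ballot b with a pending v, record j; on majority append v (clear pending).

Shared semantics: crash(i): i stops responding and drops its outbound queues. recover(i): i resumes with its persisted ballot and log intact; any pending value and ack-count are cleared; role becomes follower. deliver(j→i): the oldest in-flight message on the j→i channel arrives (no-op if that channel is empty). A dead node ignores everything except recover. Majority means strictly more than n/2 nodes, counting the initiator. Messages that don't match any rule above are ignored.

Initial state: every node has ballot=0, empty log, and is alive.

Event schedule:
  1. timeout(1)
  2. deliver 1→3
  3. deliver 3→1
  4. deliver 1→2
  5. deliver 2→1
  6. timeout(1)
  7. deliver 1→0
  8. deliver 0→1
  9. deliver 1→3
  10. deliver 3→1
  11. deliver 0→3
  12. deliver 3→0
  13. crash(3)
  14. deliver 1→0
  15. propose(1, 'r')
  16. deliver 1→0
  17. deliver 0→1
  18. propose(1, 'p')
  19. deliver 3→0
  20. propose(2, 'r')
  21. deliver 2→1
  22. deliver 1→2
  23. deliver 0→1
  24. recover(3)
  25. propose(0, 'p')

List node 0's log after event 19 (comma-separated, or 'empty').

[1] timeout(1) → N1(cand b5 [-])
[2] deliver 1→3 → N3(foll b5 [-])
[3] deliver 3→1 → ∅
[4] deliver 1→2 → N2(foll b5 [-])
[5] deliver 2→1 → N1(lead b5 [-])
[6] timeout(1) → N1(cand b9 [-])
[7] deliver 1→0 → N0(foll b5 [-])
[8] deliver 0→1 → ∅
[9] deliver 1→3 → N3(foll b9 [-])
[10] deliver 3→1 → ∅
[11] deliver 0→3 → ∅
[12] deliver 3→0 → ∅
[13] crash(3) → N3(✗foll b9 [-])
[14] deliver 1→0 → N0(foll b9 [-])
[15] propose(1,'r') → ∅
[16] deliver 1→0 → ∅
[17] deliver 0→1 → N1(lead b9 [-])
[18] propose(1,'p') → ∅
[19] deliver 3→0 → ∅

empty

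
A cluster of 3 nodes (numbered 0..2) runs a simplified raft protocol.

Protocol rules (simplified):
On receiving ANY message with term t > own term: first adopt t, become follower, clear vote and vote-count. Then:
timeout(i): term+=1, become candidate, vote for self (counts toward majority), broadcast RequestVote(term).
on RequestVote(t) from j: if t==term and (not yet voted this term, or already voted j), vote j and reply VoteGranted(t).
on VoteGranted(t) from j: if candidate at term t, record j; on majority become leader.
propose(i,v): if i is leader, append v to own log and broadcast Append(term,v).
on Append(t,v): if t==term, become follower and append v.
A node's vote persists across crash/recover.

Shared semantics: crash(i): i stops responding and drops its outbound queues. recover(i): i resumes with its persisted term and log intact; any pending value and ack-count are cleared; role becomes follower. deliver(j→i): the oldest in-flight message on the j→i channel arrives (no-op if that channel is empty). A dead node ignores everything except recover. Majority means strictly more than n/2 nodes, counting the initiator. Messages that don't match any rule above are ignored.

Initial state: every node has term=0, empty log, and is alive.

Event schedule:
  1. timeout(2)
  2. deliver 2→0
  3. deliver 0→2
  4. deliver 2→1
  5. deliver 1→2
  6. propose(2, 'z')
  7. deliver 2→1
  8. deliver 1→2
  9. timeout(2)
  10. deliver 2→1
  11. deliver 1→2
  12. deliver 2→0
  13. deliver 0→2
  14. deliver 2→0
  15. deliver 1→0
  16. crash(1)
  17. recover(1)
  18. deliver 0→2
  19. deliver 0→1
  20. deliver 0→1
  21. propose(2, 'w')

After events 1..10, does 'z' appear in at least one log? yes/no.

yes

1. timeout(2):  <2:cand t1 ->
2. deliver 2→0:  <0:foll t1 ->
3. deliver 0→2:  <2:lead t1 ->
4. deliver 2→1:  <1:foll t1 ->
5. deliver 1→2:  nop
6. propose(2,'z'):  <2:lead t1 z>
7. deliver 2→1:  <1:foll t1 z>
8. deliver 1→2:  nop
9. timeout(2):  <2:cand t2 z>
10. deliver 2→1:  <1:foll t2 z>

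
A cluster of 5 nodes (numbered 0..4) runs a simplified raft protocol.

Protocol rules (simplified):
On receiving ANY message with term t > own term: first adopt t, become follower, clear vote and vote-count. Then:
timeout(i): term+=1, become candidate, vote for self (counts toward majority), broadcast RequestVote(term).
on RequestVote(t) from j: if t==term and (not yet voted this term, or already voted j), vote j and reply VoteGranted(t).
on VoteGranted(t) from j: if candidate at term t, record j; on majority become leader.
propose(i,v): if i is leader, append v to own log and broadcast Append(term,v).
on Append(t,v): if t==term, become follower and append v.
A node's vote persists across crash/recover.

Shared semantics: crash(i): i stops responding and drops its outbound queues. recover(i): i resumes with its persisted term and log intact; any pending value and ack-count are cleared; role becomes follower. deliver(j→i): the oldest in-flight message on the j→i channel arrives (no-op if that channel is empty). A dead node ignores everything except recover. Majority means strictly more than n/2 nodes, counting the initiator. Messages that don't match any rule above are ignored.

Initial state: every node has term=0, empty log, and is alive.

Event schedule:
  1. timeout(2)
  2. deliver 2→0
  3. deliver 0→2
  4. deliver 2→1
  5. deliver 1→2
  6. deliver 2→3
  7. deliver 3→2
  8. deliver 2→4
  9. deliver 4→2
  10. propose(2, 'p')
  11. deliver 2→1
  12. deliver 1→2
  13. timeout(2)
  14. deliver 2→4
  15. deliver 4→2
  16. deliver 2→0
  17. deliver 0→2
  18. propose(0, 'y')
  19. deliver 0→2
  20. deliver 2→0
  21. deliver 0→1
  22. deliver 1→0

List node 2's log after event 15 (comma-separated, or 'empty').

after 1 — timeout(2): n2:cand/t1/[-]
after 2 — deliver 2→0: n0:foll/t1/[-]
after 3 — deliver 0→2: ·
after 4 — deliver 2→1: n1:foll/t1/[-]
after 5 — deliver 1→2: n2:lead/t1/[-]
after 6 — deliver 2→3: n3:foll/t1/[-]
after 7 — deliver 3→2: ·
after 8 — deliver 2→4: n4:foll/t1/[-]
after 9 — deliver 4→2: ·
after 10 — propose(2,'p'): n2:lead/t1/[p]
after 11 — deliver 2→1: n1:foll/t1/[p]
after 12 — deliver 1→2: ·
after 13 — timeout(2): n2:cand/t2/[p]
after 14 — deliver 2→4: n4:foll/t1/[p]
after 15 — deliver 4→2: ·

p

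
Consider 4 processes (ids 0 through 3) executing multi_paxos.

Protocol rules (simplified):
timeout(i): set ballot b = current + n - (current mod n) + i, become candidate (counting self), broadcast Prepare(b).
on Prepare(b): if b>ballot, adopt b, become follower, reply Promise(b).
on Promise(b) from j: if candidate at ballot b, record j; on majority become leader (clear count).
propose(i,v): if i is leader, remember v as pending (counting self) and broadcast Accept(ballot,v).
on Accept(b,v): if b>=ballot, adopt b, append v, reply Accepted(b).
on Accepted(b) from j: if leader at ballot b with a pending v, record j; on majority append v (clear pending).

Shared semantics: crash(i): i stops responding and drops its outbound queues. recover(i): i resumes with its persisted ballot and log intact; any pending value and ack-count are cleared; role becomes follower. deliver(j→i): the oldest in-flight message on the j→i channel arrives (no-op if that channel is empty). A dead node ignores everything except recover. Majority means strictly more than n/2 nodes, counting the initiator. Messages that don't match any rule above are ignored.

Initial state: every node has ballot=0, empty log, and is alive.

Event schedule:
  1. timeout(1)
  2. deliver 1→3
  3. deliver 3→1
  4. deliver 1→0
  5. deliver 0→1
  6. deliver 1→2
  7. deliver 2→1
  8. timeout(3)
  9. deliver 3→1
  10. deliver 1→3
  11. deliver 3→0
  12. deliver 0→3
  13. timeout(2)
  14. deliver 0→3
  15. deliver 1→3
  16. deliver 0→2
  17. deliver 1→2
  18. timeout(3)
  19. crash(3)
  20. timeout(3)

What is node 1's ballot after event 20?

after 1 — timeout(1): n1:cand/b5/[-]
after 2 — deliver 1→3: n3:foll/b5/[-]
after 3 — deliver 3→1: ·
after 4 — deliver 1→0: n0:foll/b5/[-]
after 5 — deliver 0→1: n1:lead/b5/[-]
after 6 — deliver 1→2: n2:foll/b5/[-]
after 7 — deliver 2→1: ·
after 8 — timeout(3): n3:cand/b11/[-]
after 9 — deliver 3→1: n1:foll/b11/[-]
after 10 — deliver 1→3: ·
after 11 — deliver 3→0: n0:foll/b11/[-]
after 12 — deliver 0→3: n3:lead/b11/[-]
after 13 — timeout(2): n2:cand/b10/[-]
after 14 — deliver 0→3: ·
after 15 — deliver 1→3: ·
after 16 — deliver 0→2: ·
after 17 — deliver 1→2: ·
after 18 — timeout(3): n3:cand/b15/[-]
after 19 — crash(3): n3:✗cand/b15/[-]
after 20 — timeout(3): ·

11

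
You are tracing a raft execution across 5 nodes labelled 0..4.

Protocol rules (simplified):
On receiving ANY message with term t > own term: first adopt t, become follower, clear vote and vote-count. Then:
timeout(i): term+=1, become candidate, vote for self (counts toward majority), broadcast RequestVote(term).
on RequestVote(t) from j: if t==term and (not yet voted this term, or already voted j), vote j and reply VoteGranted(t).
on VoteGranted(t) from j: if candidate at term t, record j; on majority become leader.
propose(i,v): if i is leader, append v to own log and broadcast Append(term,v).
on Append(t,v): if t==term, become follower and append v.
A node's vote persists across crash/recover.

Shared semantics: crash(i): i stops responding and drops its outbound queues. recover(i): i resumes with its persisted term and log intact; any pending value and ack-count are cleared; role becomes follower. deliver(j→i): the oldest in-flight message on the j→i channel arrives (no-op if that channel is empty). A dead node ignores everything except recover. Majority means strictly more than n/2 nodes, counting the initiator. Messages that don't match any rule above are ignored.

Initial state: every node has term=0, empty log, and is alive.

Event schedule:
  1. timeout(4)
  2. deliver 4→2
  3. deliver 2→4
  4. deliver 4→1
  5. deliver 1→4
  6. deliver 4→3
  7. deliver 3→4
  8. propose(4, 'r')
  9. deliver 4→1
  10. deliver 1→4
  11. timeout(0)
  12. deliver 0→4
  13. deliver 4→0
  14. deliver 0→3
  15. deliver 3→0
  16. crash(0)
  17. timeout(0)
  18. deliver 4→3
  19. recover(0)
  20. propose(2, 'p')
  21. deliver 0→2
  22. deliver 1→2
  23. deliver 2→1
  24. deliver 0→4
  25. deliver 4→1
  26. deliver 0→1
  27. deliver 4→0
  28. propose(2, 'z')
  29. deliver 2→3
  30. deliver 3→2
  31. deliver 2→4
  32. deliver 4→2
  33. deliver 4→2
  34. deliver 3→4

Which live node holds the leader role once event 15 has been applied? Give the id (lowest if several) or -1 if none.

4

step 1 timeout(4): 4={cand,t=1,log=-}
step 2 deliver 4→2: 2={foll,t=1,log=-}
step 3 deliver 2→4: —
step 4 deliver 4→1: 1={foll,t=1,log=-}
step 5 deliver 1→4: 4={lead,t=1,log=-}
step 6 deliver 4→3: 3={foll,t=1,log=-}
step 7 deliver 3→4: —
step 8 propose(4,'r'): 4={lead,t=1,log=r}
step 9 deliver 4→1: 1={foll,t=1,log=r}
step 10 deliver 1→4: —
step 11 timeout(0): 0={cand,t=1,log=-}
step 12 deliver 0→4: —
step 13 deliver 4→0: —
step 14 deliver 0→3: —
step 15 deliver 3→0: —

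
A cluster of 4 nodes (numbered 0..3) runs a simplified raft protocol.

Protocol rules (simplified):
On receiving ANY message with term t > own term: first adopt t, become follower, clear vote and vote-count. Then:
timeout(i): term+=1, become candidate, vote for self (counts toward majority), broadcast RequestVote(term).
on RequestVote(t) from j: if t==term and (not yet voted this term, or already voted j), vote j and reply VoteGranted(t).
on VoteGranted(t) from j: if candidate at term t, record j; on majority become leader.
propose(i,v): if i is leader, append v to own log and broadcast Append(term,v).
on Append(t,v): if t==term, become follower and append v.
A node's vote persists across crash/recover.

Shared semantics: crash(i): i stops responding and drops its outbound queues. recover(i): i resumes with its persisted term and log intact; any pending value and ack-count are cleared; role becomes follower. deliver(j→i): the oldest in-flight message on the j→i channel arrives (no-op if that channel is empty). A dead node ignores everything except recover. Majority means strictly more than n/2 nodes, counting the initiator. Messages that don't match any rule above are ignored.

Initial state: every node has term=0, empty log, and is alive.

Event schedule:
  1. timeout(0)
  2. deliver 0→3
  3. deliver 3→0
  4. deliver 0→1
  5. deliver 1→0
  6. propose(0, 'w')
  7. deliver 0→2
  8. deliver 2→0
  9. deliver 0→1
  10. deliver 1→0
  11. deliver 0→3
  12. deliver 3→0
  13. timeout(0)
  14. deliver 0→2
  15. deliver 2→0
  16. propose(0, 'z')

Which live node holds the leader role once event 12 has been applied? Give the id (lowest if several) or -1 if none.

0

e1 timeout(0): 0[cand,t=1,-]
e2 deliver 0→3: 3[foll,t=1,-]
e3 deliver 3→0: ·
e4 deliver 0→1: 1[foll,t=1,-]
e5 deliver 1→0: 0[lead,t=1,-]
e6 propose(0,'w'): 0[lead,t=1,w]
e7 deliver 0→2: 2[foll,t=1,-]
e8 deliver 2→0: ·
e9 deliver 0→1: 1[foll,t=1,w]
e10 deliver 1→0: ·
e11 deliver 0→3: 3[foll,t=1,w]
e12 deliver 3→0: ·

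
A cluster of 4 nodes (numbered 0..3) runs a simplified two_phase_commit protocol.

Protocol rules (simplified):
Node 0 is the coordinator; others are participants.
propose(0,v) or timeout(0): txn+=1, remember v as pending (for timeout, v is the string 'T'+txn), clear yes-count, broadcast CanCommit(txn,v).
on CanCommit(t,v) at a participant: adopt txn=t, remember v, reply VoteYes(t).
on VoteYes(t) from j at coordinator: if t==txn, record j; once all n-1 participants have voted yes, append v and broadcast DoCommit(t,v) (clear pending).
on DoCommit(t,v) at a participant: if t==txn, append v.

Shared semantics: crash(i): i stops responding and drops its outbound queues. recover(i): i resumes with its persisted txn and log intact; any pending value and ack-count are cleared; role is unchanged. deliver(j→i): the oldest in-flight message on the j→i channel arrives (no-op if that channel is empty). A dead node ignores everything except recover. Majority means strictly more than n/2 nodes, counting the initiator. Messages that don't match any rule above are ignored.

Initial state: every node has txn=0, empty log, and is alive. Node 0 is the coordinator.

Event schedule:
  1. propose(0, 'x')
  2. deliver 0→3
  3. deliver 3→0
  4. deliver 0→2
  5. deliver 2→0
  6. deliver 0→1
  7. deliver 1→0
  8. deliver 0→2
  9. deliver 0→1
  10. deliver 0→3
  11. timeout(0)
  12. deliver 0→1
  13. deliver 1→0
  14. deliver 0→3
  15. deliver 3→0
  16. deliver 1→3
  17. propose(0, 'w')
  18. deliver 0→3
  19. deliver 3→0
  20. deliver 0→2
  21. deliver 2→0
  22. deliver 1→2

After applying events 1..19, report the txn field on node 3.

e1 propose(0,'x'): 0[coor,t=1,-]
e2 deliver 0→3: 3[part,t=1,-]
e3 deliver 3→0: ·
e4 deliver 0→2: 2[part,t=1,-]
e5 deliver 2→0: ·
e6 deliver 0→1: 1[part,t=1,-]
e7 deliver 1→0: 0[coor,t=1,x]
e8 deliver 0→2: 2[part,t=1,x]
e9 deliver 0→1: 1[part,t=1,x]
e10 deliver 0→3: 3[part,t=1,x]
e11 timeout(0): 0[coor,t=2,x]
e12 deliver 0→1: 1[part,t=2,x]
e13 deliver 1→0: ·
e14 deliver 0→3: 3[part,t=2,x]
e15 deliver 3→0: ·
e16 deliver 1→3: ·
e17 propose(0,'w'): 0[coor,t=3,x]
e18 deliver 0→3: 3[part,t=3,x]
e19 deliver 3→0: ·

3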